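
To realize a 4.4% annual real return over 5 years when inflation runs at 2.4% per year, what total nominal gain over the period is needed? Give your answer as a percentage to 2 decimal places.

Required annual nominal rate: (1+4.4%)(1+2.4%) − 1 = 6.9056%.
Cumulative over 5 years: (1 + 0.069056)^5 − 1 ≈ 0.39638.

39.64%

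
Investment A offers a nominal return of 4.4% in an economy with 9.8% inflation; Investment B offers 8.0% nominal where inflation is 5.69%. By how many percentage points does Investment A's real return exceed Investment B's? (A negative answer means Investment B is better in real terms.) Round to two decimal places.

-7.10

Investment A real return: 1.044/1.098 − 1 = -4.918%.
Investment B real return: 1.080/1.0569 − 1 = 2.186%.
Difference: -4.918 − 2.186 = -7.104 pp.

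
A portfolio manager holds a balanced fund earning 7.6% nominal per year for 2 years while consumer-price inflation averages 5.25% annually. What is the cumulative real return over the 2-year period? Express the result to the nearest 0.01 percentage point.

4.52%

The annual real rate is (1+7.6%)/(1+5.25%) − 1 = 2.2328%.
Compounded over 2 years: (1 + 0.022328)^2 − 1 ≈ 0.04515.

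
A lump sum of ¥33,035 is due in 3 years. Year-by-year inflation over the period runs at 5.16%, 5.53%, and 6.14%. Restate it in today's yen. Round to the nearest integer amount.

Price-level factor over 3 years: 1.0516 × 1.0553 × 1.0614 ≈ 1.1778923437.
Purchasing power today: ¥33,035 divided by that factor.

¥28,046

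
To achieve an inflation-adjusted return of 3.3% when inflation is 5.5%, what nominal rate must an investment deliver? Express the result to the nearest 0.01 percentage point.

By the Fisher equation, 1 + r_nom = (1 + 3.3%)(1 + 5.5%) = 1.033 × 1.055 = 1.089815.
So r_nom = 8.9815%.

8.98%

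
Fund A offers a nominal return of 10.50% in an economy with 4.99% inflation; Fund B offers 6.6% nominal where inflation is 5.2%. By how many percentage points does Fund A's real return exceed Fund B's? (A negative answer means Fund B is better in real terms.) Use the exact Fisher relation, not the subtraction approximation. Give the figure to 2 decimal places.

Fund A real return: 1.1050/1.0499 − 1 = 5.248%.
Fund B real return: 1.066/1.052 − 1 = 1.331%.
Difference: 5.248 − 1.331 = 3.917 pp.

3.92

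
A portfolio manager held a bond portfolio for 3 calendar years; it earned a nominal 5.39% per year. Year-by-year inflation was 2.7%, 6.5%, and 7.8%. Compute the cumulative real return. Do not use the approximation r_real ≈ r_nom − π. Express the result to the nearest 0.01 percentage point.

Cumulative inflation factor: 1.027 × 1.065 × 1.078 ≈ 1.17907.
Nominal growth factor: 1.17057. Real growth factor = 1.17057 / 1.17907 ≈ 0.99279.
Total real return ≈ -0.7205%.

-0.72%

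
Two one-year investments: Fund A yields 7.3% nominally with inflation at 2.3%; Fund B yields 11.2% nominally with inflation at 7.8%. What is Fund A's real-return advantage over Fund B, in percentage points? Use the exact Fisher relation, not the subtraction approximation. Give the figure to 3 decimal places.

Fund A real return: 1.073/1.023 − 1 = 4.8876%.
Fund B real return: 1.112/1.078 − 1 = 3.1540%.
Difference: 4.8876 − 3.1540 = 1.7336 pp.

1.734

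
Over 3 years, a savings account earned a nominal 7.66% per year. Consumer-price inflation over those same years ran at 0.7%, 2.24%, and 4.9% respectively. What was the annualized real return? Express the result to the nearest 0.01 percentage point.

4.93%

Cumulative inflation factor: 1.007 × 1.0224 × 1.049 ≈ 1.08001.
Nominal growth factor: 1.24785. Real growth factor = 1.24785 / 1.08001 ≈ 1.15541.
Annualized: 1.15541^(1/3) − 1 ≈ 0.04933.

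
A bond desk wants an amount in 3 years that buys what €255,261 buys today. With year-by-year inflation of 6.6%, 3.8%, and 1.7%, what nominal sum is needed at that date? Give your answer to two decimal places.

Cumulative price-level factor: 1.066 × 1.038 × 1.017 = 1.125318636.
The nominal amount required is €255,261 scaled up by that factor.

€287,249.96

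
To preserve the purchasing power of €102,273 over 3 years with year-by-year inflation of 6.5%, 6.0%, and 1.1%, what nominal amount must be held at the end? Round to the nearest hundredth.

€116,726.01

Cumulative price-level factor: 1.065 × 1.060 × 1.011 = 1.1413179.
Multiplying €102,273 by the price-level factor gives the future nominal sum.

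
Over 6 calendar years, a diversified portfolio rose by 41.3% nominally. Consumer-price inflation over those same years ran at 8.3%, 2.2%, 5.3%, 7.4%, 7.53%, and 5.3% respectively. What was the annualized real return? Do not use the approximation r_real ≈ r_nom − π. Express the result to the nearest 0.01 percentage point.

-0.05%

Cumulative inflation factor: 1.083 × 1.022 × 1.053 × 1.074 × 1.0753 × 1.053 ≈ 1.41733.
Nominal growth factor: 1.41300. Real growth factor = 1.41300 / 1.41733 ≈ 0.99695.
Annualized: 0.99695^(1/6) − 1 ≈ -0.00051.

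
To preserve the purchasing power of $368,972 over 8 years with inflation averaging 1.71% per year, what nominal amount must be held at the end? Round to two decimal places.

Cumulative price-level factor: (1+1.71%)^8 ≈ 1.1452735597.
The nominal amount required is $368,972 scaled up by that factor.

$422,573.88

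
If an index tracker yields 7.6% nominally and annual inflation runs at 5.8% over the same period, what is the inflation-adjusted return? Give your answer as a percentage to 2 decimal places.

Real return via the Fisher equation: (1 + 7.6%)/(1 + 5.8%) − 1 = 1.076/1.058 − 1 ≈ 0.01701.

1.70%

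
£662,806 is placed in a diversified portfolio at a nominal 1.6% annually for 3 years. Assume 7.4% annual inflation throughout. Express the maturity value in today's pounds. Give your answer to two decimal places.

Nominal value at maturity: £662,806 × (1 + 1.6%)^3 ≈ £695,132.44.
Price-level factor over 3 years: (1 + 7.4%)^3 = 1.238833224.
The maturity value deflated by that factor is the answer in today's purchasing power.

£561,118.66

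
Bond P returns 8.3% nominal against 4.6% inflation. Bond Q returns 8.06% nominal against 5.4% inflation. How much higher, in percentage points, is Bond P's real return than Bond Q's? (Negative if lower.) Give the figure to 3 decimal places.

Bond P real return: 1.083/1.046 − 1 = 3.5373%.
Bond Q real return: 1.0806/1.054 − 1 = 2.5237%.
Difference: 3.5373 − 2.5237 = 1.0136 pp.

1.014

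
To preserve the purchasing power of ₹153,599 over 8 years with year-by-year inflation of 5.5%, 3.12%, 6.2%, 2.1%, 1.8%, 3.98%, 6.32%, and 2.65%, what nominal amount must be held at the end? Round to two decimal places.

₹209,317.49

Cumulative price-level factor: 1.055 × 1.0312 × 1.062 × 1.021 × 1.018 × 1.0398 × 1.0632 × 1.0265 ≈ 1.3627529648.
Multiplying ₹153,599 by the price-level factor gives the future nominal sum.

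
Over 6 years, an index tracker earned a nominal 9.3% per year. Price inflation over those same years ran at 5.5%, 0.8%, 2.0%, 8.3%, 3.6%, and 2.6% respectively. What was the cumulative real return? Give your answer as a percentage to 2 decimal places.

36.54%

Cumulative inflation factor: 1.055 × 1.008 × 1.020 × 1.083 × 1.036 × 1.026 ≈ 1.24867.
Nominal growth factor: 1.70499. Real growth factor = 1.70499 / 1.24867 ≈ 1.36544.
Total real return ≈ 36.5439%.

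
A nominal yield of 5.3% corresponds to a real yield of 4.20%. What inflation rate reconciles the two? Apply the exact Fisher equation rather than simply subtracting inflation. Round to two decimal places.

From (1+r_nom) = (1+r_real)(1+π), we get 1+π = (1 + 5.3%)/(1 + 4.20%) = 1.053/1.0420 ≈ 1.01056.
So π ≈ 1.0557%.

1.06%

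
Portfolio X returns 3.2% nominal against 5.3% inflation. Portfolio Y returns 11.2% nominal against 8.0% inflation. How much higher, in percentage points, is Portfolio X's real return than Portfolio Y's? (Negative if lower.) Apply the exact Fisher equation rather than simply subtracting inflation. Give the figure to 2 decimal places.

Portfolio X real return: 1.032/1.053 − 1 = -1.994%.
Portfolio Y real return: 1.112/1.080 − 1 = 2.963%.
Difference: -1.994 − 2.963 = -4.957 pp.

-4.96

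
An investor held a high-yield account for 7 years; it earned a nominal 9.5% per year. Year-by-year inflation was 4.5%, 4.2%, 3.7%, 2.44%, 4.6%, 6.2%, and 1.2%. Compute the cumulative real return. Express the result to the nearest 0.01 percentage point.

45.15%

Cumulative inflation factor: 1.045 × 1.042 × 1.037 × 1.0244 × 1.046 × 1.062 × 1.012 ≈ 1.30038.
Nominal growth factor: 1.88755. Real growth factor = 1.88755 / 1.30038 ≈ 1.45154.
Total real return ≈ 45.1543%.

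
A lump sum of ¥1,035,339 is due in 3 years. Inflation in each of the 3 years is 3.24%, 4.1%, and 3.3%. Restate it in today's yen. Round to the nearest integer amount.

¥932,574

Price-level factor over 3 years: 1.0324 × 1.041 × 1.033 = 1.1101944372.
Purchasing power today: ¥1,035,339 divided by that factor.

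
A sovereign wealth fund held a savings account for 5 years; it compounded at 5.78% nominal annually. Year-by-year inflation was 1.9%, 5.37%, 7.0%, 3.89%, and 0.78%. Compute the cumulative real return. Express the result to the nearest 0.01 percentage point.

Cumulative inflation factor: 1.019 × 1.0537 × 1.070 × 1.0389 × 1.0078 ≈ 1.20288.
Nominal growth factor: 1.32440. Real growth factor = 1.32440 / 1.20288 ≈ 1.10102.
Total real return ≈ 10.1019%.

10.10%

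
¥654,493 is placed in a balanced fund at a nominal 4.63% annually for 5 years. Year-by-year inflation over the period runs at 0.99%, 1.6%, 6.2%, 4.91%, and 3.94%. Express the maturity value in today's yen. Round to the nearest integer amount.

Nominal value at maturity: ¥654,493 × (1 + 4.63%)^5 ≈ ¥820,703.
Price-level factor over 5 years: 1.0099 × 1.016 × 1.062 × 1.0491 × 1.0394 ≈ 1.1882181896.
The maturity value deflated by that factor is the answer in today's purchasing power.

¥690,701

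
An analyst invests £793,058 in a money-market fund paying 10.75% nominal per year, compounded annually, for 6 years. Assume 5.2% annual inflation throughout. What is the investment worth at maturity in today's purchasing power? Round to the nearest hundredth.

£1,079,624.97

Nominal value at maturity: £793,058 × (1 + 10.75%)^6 ≈ £1,463,414.52.
Price-level factor over 6 years: (1 + 5.2%)^6 ≈ 1.3554841352.
The maturity value deflated by that factor is the answer in today's purchasing power.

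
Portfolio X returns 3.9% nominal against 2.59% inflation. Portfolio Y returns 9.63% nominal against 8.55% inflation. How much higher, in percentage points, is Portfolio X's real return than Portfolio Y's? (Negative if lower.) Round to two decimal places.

Portfolio X real return: 1.039/1.0259 − 1 = 1.277%.
Portfolio Y real return: 1.0963/1.0855 − 1 = 0.995%.
Difference: 1.277 − 0.995 = 0.282 pp.

0.28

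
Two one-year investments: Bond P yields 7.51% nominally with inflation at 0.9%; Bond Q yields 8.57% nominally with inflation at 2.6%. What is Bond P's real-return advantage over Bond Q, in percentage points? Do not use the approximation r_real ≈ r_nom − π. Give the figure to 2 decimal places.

0.73

Bond P real return: 1.0751/1.009 − 1 = 6.551%.
Bond Q real return: 1.0857/1.026 − 1 = 5.819%.
Difference: 6.551 − 5.819 = 0.732 pp.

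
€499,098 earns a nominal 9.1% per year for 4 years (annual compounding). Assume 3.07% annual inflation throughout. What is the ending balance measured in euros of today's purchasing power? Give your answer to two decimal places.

€626,549.99

Nominal value at maturity: €499,098 × (1 + 9.1%)^4 ≈ €707,106.50.
Price-level factor over 4 years: (1 + 3.07%)^4 ≈ 1.1285715661.
Dividing the nominal maturity value by the price-level factor gives the value in today's money.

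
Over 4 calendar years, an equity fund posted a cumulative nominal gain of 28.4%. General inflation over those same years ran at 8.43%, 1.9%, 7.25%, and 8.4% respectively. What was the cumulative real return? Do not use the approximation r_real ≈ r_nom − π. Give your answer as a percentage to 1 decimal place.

Cumulative inflation factor: 1.0843 × 1.019 × 1.0725 × 1.084 ≈ 1.28455.
Nominal growth factor: 1.28400. Real growth factor = 1.28400 / 1.28455 ≈ 0.99957.
Total real return ≈ -0.0426%.

0.0%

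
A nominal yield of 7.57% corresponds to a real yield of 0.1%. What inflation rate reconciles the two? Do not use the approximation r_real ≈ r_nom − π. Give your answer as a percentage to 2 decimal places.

7.46%

From (1+r_nom) = (1+r_real)(1+π), we get 1+π = (1 + 7.57%)/(1 + 0.1%) = 1.0757/1.001 ≈ 1.07463.
So π ≈ 7.4625%.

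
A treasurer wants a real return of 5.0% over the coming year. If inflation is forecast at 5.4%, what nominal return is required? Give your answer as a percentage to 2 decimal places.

By the Fisher equation, 1 + r_nom = (1 + 5.0%)(1 + 5.4%) = 1.050 × 1.054 = 1.1067.
So r_nom = 10.67%.

10.67%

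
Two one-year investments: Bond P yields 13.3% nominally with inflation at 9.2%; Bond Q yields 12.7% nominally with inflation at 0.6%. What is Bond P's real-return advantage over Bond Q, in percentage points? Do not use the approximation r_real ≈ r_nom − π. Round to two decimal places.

Bond P real return: 1.133/1.092 − 1 = 3.755%.
Bond Q real return: 1.127/1.006 − 1 = 12.028%.
Difference: 3.755 − 12.028 = -8.273 pp.

-8.27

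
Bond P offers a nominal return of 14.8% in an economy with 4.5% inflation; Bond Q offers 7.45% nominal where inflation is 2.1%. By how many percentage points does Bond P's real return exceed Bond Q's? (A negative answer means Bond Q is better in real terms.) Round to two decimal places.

Bond P real return: 1.148/1.045 − 1 = 9.856%.
Bond Q real return: 1.0745/1.021 − 1 = 5.240%.
Difference: 9.856 − 5.240 = 4.616 pp.

4.62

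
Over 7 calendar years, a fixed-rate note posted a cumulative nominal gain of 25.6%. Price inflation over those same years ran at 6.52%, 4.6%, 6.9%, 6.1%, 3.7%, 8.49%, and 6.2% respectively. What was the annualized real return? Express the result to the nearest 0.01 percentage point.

Cumulative inflation factor: 1.0652 × 1.046 × 1.069 × 1.061 × 1.037 × 1.0849 × 1.062 ≈ 1.50990.
Nominal growth factor: 1.25600. Real growth factor = 1.25600 / 1.50990 ≈ 0.83184.
Annualized: 0.83184^(1/7) − 1 ≈ -0.02596.

-2.60%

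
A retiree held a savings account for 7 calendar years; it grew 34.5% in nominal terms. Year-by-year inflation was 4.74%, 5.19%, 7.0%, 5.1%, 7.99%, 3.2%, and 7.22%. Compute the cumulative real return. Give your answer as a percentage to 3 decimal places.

Cumulative inflation factor: 1.0474 × 1.0519 × 1.070 × 1.051 × 1.0799 × 1.032 × 1.0722 ≈ 1.48051.
Nominal growth factor: 1.34500. Real growth factor = 1.34500 / 1.48051 ≈ 0.90847.
Total real return ≈ -9.1532%.

-9.153%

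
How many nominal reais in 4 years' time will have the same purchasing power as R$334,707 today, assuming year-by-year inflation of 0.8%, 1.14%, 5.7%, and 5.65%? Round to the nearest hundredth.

Cumulative price-level factor: 1.008 × 1.0114 × 1.057 × 1.0565 ≈ 1.1384867226.
The nominal amount required is R$334,707 scaled up by that factor.

R$381,059.48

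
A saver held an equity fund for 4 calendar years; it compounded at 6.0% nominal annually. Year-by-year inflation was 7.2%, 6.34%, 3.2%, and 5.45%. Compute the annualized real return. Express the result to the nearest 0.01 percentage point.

0.44%

Cumulative inflation factor: 1.072 × 1.0634 × 1.032 × 1.0545 ≈ 1.24056.
Nominal growth factor: 1.26248. Real growth factor = 1.26248 / 1.24056 ≈ 1.01767.
Annualized: 1.01767^(1/4) − 1 ≈ 0.00439.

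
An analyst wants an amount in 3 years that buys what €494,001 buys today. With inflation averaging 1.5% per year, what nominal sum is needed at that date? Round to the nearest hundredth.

Cumulative price-level factor: (1+1.5%)^3 = 1.045678375.
Multiplying €494,001 by the price-level factor gives the future nominal sum.

€516,566.16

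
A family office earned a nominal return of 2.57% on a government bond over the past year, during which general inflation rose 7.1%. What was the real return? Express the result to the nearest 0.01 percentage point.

-4.23%

Real return via the Fisher equation: (1 + 2.57%)/(1 + 7.1%) − 1 = 1.0257/1.071 − 1 ≈ -0.04230.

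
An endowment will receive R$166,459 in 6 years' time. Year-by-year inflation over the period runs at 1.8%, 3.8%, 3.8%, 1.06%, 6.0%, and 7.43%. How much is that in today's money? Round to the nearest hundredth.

Price-level factor over 6 years: 1.018 × 1.038 × 1.038 × 1.0106 × 1.060 × 1.0743 ≈ 1.2622727883.
Purchasing power today: R$166,459 divided by that factor.

R$131,872.45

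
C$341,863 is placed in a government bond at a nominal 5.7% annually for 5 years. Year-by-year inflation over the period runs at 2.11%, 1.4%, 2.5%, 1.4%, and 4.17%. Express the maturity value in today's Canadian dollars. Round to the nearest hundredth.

C$402,361.41

Nominal value at maturity: C$341,863 × (1 + 5.7%)^5 ≈ C$451,052.44.
Price-level factor over 5 years: 1.0211 × 1.014 × 1.025 × 1.014 × 1.0417 ≈ 1.1210131723.
The maturity value deflated by that factor is the answer in today's purchasing power.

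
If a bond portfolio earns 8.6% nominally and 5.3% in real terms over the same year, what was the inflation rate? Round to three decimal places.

3.134%

From (1+r_nom) = (1+r_real)(1+π), we get 1+π = (1 + 8.6%)/(1 + 5.3%) = 1.086/1.053 ≈ 1.03134.
So π ≈ 3.1339%.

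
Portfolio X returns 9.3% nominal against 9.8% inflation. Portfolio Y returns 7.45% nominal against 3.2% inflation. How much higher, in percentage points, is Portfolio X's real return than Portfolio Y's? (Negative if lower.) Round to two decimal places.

Portfolio X real return: 1.093/1.098 − 1 = -0.455%.
Portfolio Y real return: 1.0745/1.032 − 1 = 4.118%.
Difference: -0.455 − 4.118 = -4.573 pp.

-4.57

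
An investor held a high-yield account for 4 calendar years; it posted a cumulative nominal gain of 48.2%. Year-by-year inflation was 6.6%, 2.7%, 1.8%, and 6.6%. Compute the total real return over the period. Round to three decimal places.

Cumulative inflation factor: 1.066 × 1.027 × 1.018 × 1.066 ≈ 1.18804.
Nominal growth factor: 1.48200. Real growth factor = 1.48200 / 1.18804 ≈ 1.24743.
Total real return ≈ 24.7428%.

24.743%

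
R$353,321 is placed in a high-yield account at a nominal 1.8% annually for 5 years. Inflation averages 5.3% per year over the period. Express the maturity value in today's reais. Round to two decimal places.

Nominal value at maturity: R$353,321 × (1 + 1.8%)^5 ≈ R$386,285.44.
Price-level factor over 5 years: (1 + 5.3%)^5 ≈ 1.2946186406.
The maturity value deflated by that factor is the answer in today's purchasing power.

R$298,377.78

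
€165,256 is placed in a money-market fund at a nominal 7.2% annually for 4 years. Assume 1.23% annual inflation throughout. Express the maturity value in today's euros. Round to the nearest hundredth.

Nominal value at maturity: €165,256 × (1 + 7.2%)^4 ≈ €218,241.02.
Price-level factor over 4 years: (1 + 1.23%)^4 ≈ 1.0501152064.
Dividing the nominal maturity value by the price-level factor gives the value in today's money.

€207,825.79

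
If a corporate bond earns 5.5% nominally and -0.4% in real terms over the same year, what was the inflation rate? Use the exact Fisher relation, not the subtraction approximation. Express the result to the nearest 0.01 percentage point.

From (1+r_nom) = (1+r_real)(1+π), we get 1+π = (1 + 5.5%)/(1 − 0.4%) = 1.055/0.996 ≈ 1.05924.
So π ≈ 5.9237%.

5.92%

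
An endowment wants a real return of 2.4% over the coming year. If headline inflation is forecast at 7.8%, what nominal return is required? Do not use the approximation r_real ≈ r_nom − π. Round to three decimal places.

By the Fisher equation, 1 + r_nom = (1 + 2.4%)(1 + 7.8%) = 1.024 × 1.078 = 1.103872.
So r_nom = 10.3872%.

10.387%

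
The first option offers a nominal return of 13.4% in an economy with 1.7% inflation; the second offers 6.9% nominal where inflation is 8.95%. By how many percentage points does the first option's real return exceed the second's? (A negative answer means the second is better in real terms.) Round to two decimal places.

The first option real return: 1.134/1.017 − 1 = 11.504%.
The second real return: 1.069/1.0895 − 1 = -1.882%.
Difference: 11.504 − (-1.882) = 13.386 pp.

13.39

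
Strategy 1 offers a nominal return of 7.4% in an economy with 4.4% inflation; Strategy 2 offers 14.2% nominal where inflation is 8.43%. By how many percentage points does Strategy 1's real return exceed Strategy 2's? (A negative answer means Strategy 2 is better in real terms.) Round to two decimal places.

-2.45

Strategy 1 real return: 1.074/1.044 − 1 = 2.874%.
Strategy 2 real return: 1.142/1.0843 − 1 = 5.321%.
Difference: 2.874 − 5.321 = -2.447 pp.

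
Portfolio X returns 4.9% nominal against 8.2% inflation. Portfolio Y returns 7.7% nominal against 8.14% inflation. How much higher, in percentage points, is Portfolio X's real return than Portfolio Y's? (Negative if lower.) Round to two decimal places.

-2.64

Portfolio X real return: 1.049/1.082 − 1 = -3.050%.
Portfolio Y real return: 1.077/1.0814 − 1 = -0.407%.
Difference: -3.050 − (-0.407) = -2.643 pp.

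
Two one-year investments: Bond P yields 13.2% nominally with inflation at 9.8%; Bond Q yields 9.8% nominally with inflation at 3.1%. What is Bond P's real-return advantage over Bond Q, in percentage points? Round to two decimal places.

Bond P real return: 1.132/1.098 − 1 = 3.097%.
Bond Q real return: 1.098/1.031 − 1 = 6.499%.
Difference: 3.097 − 6.499 = -3.402 pp.

-3.40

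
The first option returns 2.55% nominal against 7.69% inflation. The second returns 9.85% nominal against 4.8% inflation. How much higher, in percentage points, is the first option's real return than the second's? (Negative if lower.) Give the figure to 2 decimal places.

The first option real return: 1.0255/1.0769 − 1 = -4.773%.
The second real return: 1.0985/1.048 − 1 = 4.819%.
Difference: -4.773 − 4.819 = -9.592 pp.

-9.59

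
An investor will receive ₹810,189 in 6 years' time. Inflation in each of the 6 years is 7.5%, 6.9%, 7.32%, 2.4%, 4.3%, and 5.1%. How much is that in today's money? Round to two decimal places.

₹585,238.01

Price-level factor over 6 years: 1.075 × 1.069 × 1.0732 × 1.024 × 1.043 × 1.051 ≈ 1.3843752125.
Purchasing power today: ₹810,189 divided by that factor.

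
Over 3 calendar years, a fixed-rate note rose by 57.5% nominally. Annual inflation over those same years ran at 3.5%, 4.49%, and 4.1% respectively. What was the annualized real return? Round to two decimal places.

11.84%

Cumulative inflation factor: 1.035 × 1.0449 × 1.041 ≈ 1.12581.
Nominal growth factor: 1.57500. Real growth factor = 1.57500 / 1.12581 ≈ 1.39899.
Annualized: 1.39899^(1/3) − 1 ≈ 0.11842.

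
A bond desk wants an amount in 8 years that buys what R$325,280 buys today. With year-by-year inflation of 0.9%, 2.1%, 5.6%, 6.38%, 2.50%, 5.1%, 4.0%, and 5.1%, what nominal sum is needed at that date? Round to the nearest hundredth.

R$443,262.32

Cumulative price-level factor: 1.009 × 1.021 × 1.056 × 1.0638 × 1.0250 × 1.051 × 1.040 × 1.051 ≈ 1.3627100199.
Multiplying R$325,280 by the price-level factor gives the future nominal sum.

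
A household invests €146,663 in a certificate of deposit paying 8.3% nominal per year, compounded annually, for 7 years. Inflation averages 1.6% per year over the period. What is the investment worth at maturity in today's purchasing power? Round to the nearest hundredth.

Nominal value at maturity: €146,663 × (1 + 8.3%)^7 ≈ €256,282.98.
Price-level factor over 7 years: (1 + 1.6%)^7 ≈ 1.1175216759.
Dividing the nominal maturity value by the price-level factor gives the value in today's money.

€229,331.55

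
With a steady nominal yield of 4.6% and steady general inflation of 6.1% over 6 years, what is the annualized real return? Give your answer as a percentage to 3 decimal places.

With constant rates the annual real return is the same each year: (1+4.6%)/(1+6.1%) − 1 = -0.01414.

-1.414%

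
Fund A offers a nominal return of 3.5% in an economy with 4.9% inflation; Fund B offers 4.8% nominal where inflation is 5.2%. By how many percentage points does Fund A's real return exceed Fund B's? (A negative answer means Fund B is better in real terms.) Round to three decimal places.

Fund A real return: 1.035/1.049 − 1 = -1.3346%.
Fund B real return: 1.048/1.052 − 1 = -0.3802%.
Difference: -1.3346 − (-0.3802) = -0.9544 pp.

-0.954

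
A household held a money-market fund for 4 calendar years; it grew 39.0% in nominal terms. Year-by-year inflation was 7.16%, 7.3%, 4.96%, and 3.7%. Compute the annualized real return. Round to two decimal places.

Cumulative inflation factor: 1.0716 × 1.073 × 1.0496 × 1.037 ≈ 1.25151.
Nominal growth factor: 1.39000. Real growth factor = 1.39000 / 1.25151 ≈ 1.11066.
Annualized: 1.11066^(1/4) − 1 ≈ 0.02659.

2.66%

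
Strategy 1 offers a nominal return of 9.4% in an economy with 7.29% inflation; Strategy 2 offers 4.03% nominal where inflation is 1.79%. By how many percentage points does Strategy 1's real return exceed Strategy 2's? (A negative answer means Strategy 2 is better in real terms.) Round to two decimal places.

-0.23

Strategy 1 real return: 1.094/1.0729 − 1 = 1.967%.
Strategy 2 real return: 1.0403/1.0179 − 1 = 2.201%.
Difference: 1.967 − 2.201 = -0.234 pp.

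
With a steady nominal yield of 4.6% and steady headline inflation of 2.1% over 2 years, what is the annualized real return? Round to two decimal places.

With constant rates the annual real return is the same each year: (1+4.6%)/(1+2.1%) − 1 = 0.02449.

2.45%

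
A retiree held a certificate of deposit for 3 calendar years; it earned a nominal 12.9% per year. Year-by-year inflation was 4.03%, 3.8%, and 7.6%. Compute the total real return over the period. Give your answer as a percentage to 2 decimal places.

23.86%

Cumulative inflation factor: 1.0403 × 1.038 × 1.076 ≈ 1.16190.
Nominal growth factor: 1.43907. Real growth factor = 1.43907 / 1.16190 ≈ 1.23855.
Total real return ≈ 23.8550%.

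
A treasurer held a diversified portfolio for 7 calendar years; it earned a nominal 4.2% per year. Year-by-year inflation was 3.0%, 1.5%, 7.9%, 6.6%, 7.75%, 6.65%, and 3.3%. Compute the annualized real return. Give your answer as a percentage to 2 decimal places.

-0.97%

Cumulative inflation factor: 1.030 × 1.015 × 1.079 × 1.066 × 1.0775 × 1.0665 × 1.033 ≈ 1.42745.
Nominal growth factor: 1.33375. Real growth factor = 1.33375 / 1.42745 ≈ 0.93436.
Annualized: 0.93436^(1/7) − 1 ≈ -0.00965.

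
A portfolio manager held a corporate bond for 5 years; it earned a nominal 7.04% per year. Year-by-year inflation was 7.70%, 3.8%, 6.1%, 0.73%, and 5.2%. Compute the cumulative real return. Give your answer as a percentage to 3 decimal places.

Cumulative inflation factor: 1.0770 × 1.038 × 1.061 × 1.0073 × 1.052 ≈ 1.25691.
Nominal growth factor: 1.40518. Real growth factor = 1.40518 / 1.25691 ≈ 1.11796.
Total real return ≈ 11.7963%.

11.796%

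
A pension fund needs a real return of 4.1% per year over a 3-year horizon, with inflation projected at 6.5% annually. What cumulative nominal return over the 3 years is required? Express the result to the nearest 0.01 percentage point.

36.27%

Required annual nominal rate: (1+4.1%)(1+6.5%) − 1 = 10.8665%.
Cumulative over 3 years: (1 + 0.108665)^3 − 1 ≈ 0.36270.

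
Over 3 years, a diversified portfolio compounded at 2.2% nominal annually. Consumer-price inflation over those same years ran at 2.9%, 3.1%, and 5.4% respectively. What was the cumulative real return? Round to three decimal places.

Cumulative inflation factor: 1.029 × 1.031 × 1.054 ≈ 1.11819.
Nominal growth factor: 1.06746. Real growth factor = 1.06746 / 1.11819 ≈ 0.95464.
Total real return ≈ -4.5363%.

-4.536%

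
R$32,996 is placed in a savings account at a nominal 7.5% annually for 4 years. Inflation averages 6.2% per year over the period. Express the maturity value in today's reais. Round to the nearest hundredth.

Nominal value at maturity: R$32,996 × (1 + 7.5%)^4 ≈ R$44,065.14.
Price-level factor over 4 years: (1 + 6.2%)^4 ≈ 1.2720320883.
Dividing the nominal maturity value by the price-level factor gives the value in today's money.

R$34,641.53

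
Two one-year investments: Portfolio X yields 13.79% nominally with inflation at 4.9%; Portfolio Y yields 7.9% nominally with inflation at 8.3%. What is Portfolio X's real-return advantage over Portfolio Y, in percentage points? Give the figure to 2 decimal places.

8.84

Portfolio X real return: 1.1379/1.049 − 1 = 8.475%.
Portfolio Y real return: 1.079/1.083 − 1 = -0.369%.
Difference: 8.475 − (-0.369) = 8.844 pp.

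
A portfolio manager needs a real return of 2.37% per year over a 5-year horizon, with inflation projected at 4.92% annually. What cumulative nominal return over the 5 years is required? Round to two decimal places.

42.94%

Required annual nominal rate: (1+2.37%)(1+4.92%) − 1 = 7.406604%.
Cumulative over 5 years: (1 + 0.07406604)^5 − 1 ≈ 0.42940.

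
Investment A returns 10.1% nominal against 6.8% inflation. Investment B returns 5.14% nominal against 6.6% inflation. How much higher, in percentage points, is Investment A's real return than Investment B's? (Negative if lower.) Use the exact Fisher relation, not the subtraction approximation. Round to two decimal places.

Investment A real return: 1.101/1.068 − 1 = 3.090%.
Investment B real return: 1.0514/1.066 − 1 = -1.370%.
Difference: 3.090 − (-1.370) = 4.460 pp.

4.46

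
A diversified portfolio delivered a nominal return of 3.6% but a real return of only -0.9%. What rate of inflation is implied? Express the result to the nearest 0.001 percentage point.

4.541%

From (1+r_nom) = (1+r_real)(1+π), we get 1+π = (1 + 3.6%)/(1 − 0.9%) = 1.036/0.991 ≈ 1.04541.
So π ≈ 4.5409%.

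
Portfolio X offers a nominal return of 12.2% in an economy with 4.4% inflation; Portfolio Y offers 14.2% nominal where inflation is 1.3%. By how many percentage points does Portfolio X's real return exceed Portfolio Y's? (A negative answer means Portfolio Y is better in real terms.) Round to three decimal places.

Portfolio X real return: 1.122/1.044 − 1 = 7.4713%.
Portfolio Y real return: 1.142/1.013 − 1 = 12.7345%.
Difference: 7.4713 − 12.7345 = -5.2632 pp.

-5.263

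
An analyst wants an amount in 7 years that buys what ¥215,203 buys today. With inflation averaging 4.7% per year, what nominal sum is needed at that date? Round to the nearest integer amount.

Cumulative price-level factor: (1+4.7%)^7 ≈ 1.3791984860.
The nominal amount required is ¥215,203 scaled up by that factor.

¥296,808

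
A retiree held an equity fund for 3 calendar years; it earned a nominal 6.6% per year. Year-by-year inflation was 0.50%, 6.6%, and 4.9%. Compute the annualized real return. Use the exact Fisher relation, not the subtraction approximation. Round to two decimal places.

2.53%

Cumulative inflation factor: 1.0050 × 1.066 × 1.049 ≈ 1.12383.
Nominal growth factor: 1.21136. Real growth factor = 1.21136 / 1.12383 ≈ 1.07789.
Annualized: 1.07789^(1/3) − 1 ≈ 0.02532.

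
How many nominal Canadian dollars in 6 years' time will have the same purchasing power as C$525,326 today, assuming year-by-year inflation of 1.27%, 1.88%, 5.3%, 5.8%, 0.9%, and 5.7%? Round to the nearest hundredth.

C$643,989.57

Cumulative price-level factor: 1.0127 × 1.0188 × 1.053 × 1.058 × 1.009 × 1.057 ≈ 1.2258855862.
Multiplying C$525,326 by the price-level factor gives the future nominal sum.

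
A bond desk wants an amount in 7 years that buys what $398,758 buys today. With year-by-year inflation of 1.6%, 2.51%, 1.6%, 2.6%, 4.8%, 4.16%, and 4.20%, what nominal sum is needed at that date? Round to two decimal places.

Cumulative price-level factor: 1.016 × 1.0251 × 1.016 × 1.026 × 1.048 × 1.0416 × 1.0420 ≈ 1.2348977036.
Multiplying $398,758 by the price-level factor gives the future nominal sum.

$492,425.34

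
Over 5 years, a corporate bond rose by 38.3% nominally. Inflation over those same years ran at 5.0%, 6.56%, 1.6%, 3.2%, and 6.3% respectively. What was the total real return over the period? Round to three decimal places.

Cumulative inflation factor: 1.050 × 1.0656 × 1.016 × 1.032 × 1.063 ≈ 1.24707.
Nominal growth factor: 1.38300. Real growth factor = 1.38300 / 1.24707 ≈ 1.10900.
Total real return ≈ 10.9001%.

10.900%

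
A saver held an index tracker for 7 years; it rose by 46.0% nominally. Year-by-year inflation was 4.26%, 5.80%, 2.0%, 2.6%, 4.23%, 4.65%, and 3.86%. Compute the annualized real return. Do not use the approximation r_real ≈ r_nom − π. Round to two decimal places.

1.59%

Cumulative inflation factor: 1.0426 × 1.0580 × 1.020 × 1.026 × 1.0423 × 1.0465 × 1.0386 ≈ 1.30777.
Nominal growth factor: 1.46000. Real growth factor = 1.46000 / 1.30777 ≈ 1.11640.
Annualized: 1.11640^(1/7) − 1 ≈ 0.01585.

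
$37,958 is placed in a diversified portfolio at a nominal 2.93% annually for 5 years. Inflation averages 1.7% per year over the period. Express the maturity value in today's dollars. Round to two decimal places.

Nominal value at maturity: $37,958 × (1 + 2.93%)^5 ≈ $43,854.40.
Price-level factor over 5 years: (1 + 1.7%)^5 ≈ 1.0879395490.
Dividing the nominal maturity value by the price-level factor gives the value in today's money.

$40,309.59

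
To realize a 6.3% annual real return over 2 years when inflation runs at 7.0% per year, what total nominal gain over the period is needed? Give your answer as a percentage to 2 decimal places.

29.37%

Required annual nominal rate: (1+6.3%)(1+7.0%) − 1 = 13.741%.
Cumulative over 2 years: (1 + 0.13741)^2 − 1 ≈ 0.29370.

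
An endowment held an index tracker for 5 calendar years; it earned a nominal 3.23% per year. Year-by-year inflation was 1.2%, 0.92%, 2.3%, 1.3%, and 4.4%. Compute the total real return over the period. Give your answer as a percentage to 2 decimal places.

6.09%

Cumulative inflation factor: 1.012 × 1.0092 × 1.023 × 1.013 × 1.044 ≈ 1.10495.
Nominal growth factor: 1.17228. Real growth factor = 1.17228 / 1.10495 ≈ 1.06093.
Total real return ≈ 6.0929%.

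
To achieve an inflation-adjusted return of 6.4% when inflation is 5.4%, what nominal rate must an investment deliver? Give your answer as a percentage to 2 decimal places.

By the Fisher equation, 1 + r_nom = (1 + 6.4%)(1 + 5.4%) = 1.064 × 1.054 = 1.121456.
So r_nom = 12.1456%.

12.15%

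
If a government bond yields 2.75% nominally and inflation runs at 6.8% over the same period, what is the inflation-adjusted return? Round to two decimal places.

Real return via the Fisher equation: (1 + 2.75%)/(1 + 6.8%) − 1 = 1.0275/1.068 − 1 ≈ -0.03792.

-3.79%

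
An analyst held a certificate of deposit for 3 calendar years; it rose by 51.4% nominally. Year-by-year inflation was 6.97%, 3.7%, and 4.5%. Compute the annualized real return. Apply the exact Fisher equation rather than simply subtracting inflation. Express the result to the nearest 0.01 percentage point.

9.31%

Cumulative inflation factor: 1.0697 × 1.037 × 1.045 ≈ 1.15920.
Nominal growth factor: 1.51400. Real growth factor = 1.51400 / 1.15920 ≈ 1.30608.
Annualized: 1.30608^(1/3) − 1 ≈ 0.09309.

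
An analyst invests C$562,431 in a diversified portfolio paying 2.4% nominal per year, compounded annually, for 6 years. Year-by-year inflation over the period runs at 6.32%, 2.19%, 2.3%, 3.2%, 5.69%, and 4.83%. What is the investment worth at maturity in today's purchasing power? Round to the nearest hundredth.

C$510,235.66

Nominal value at maturity: C$562,431 × (1 + 2.4%)^6 ≈ C$648,438.79.
Price-level factor over 6 years: 1.0632 × 1.0219 × 1.023 × 1.032 × 1.0569 × 1.0483 ≈ 1.2708613788.
Dividing the nominal maturity value by the price-level factor gives the value in today's money.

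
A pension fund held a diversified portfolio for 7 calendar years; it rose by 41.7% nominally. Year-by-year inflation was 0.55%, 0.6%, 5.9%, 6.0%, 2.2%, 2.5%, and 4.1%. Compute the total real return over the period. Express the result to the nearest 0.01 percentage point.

14.44%

Cumulative inflation factor: 1.0055 × 1.006 × 1.059 × 1.060 × 1.022 × 1.025 × 1.041 ≈ 1.23825.
Nominal growth factor: 1.41700. Real growth factor = 1.41700 / 1.23825 ≈ 1.14436.
Total real return ≈ 14.4359%.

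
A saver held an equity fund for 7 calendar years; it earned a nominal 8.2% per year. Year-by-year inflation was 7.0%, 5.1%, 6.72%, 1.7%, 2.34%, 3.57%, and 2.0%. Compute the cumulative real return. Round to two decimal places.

31.57%

Cumulative inflation factor: 1.070 × 1.051 × 1.0672 × 1.017 × 1.0234 × 1.0357 × 1.020 ≈ 1.31957.
Nominal growth factor: 1.73616. Real growth factor = 1.73616 / 1.31957 ≈ 1.31570.
Total real return ≈ 31.5703%.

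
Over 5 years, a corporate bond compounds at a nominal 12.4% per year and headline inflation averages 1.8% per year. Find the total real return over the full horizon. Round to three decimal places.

The annual real rate is (1+12.4%)/(1+1.8%) − 1 = 10.4126%.
Compounded over 5 years: (1 + 0.104126)^5 − 1 ≈ 0.64094.

64.094%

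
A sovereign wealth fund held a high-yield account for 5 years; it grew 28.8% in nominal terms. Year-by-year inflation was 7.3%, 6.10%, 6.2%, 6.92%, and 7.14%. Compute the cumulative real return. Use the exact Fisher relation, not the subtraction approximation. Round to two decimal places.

-7.00%

Cumulative inflation factor: 1.073 × 1.0610 × 1.062 × 1.0692 × 1.0714 ≈ 1.38500.
Nominal growth factor: 1.28800. Real growth factor = 1.28800 / 1.38500 ≈ 0.92996.
Total real return ≈ -7.0037%.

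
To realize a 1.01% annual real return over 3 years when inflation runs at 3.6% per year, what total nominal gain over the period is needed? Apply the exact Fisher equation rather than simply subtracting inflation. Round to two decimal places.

14.60%

Required annual nominal rate: (1+1.01%)(1+3.6%) − 1 = 4.64636%.
Cumulative over 3 years: (1 + 0.0464636)^3 − 1 ≈ 0.14597.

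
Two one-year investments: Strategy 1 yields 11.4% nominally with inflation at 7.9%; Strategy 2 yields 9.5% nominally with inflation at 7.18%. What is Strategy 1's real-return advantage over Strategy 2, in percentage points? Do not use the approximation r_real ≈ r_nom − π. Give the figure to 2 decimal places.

Strategy 1 real return: 1.114/1.079 − 1 = 3.244%.
Strategy 2 real return: 1.095/1.0718 − 1 = 2.165%.
Difference: 3.244 − 2.165 = 1.079 pp.

1.08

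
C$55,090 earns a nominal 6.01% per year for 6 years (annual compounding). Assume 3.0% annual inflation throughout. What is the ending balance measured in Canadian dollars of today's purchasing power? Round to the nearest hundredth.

C$65,483.28

Nominal value at maturity: C$55,090 × (1 + 6.01%)^6 ≈ C$78,190.46.
Price-level factor over 6 years: (1 + 3.0%)^6 ≈ 1.1940522965.
Dividing the nominal maturity value by the price-level factor gives the value in today's money.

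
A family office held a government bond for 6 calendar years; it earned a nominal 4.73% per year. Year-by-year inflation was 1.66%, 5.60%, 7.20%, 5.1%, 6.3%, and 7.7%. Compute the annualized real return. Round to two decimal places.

-0.80%

Cumulative inflation factor: 1.0166 × 1.0560 × 1.0720 × 1.051 × 1.063 × 1.077 ≈ 1.38472.
Nominal growth factor: 1.31955. Real growth factor = 1.31955 / 1.38472 ≈ 0.95294.
Annualized: 0.95294^(1/6) − 1 ≈ -0.00800.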